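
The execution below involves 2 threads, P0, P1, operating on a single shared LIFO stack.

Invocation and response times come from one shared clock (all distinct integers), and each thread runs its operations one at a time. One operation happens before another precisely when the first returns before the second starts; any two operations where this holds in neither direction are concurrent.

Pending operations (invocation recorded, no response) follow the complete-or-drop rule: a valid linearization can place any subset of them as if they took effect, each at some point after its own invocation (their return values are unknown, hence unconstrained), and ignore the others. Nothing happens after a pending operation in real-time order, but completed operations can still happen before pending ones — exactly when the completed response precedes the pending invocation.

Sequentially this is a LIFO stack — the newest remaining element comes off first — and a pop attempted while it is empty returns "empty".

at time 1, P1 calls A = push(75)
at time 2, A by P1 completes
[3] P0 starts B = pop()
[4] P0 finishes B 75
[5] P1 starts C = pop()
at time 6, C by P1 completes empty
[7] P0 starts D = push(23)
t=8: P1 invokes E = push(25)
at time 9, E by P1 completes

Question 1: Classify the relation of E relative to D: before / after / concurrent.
E spans [8,9], D spans [7,…)
the intervals overlap in both directions

concurrent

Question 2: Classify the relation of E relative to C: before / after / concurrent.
E spans [8,9], C spans [5,6]
resp(C)=6 < inv(E)=8

after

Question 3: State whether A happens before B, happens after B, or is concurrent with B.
A spans [1,2], B spans [3,4]
resp(A)=2 < inv(B)=3

before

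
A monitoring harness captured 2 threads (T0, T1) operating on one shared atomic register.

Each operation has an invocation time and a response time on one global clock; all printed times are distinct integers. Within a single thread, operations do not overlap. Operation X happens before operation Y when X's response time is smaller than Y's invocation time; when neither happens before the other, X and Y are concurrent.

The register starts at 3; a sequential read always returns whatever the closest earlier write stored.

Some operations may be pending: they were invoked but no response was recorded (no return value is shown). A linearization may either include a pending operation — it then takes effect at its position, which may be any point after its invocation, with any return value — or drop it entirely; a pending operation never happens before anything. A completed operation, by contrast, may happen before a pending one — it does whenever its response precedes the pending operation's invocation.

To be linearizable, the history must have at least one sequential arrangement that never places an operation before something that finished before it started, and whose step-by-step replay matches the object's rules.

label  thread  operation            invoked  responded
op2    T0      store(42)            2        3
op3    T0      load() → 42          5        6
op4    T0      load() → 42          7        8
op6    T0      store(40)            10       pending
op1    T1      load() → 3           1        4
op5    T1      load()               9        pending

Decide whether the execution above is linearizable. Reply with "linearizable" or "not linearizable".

linearizable

one valid linearization: op1, op2, op3, op4
after step 1 (op1 load() → 3): value 3
after step 2 (op2 store(42)): value 42
after step 3 (op3 load() → 42): value 42
after step 4 (op4 load() → 42): value 42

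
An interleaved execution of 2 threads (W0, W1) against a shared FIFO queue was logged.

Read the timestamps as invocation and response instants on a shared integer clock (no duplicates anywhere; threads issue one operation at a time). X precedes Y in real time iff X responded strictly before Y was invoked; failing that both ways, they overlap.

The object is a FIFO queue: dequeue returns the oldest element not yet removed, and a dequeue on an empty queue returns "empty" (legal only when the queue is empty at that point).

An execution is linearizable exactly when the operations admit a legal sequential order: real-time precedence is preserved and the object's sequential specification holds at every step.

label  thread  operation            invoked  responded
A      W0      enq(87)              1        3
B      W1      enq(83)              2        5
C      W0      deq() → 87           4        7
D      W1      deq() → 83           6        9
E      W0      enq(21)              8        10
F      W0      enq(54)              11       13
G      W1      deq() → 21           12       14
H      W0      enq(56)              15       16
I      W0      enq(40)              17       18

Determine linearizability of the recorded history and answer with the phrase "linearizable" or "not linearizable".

a witness: A, B, C, D, E, F, G, H, I
after step 1 (A enq(87)): queue <87>
after step 2 (B enq(83)): queue <87,83>
after step 3 (C deq() → 87): queue <83>
after step 4 (D deq() → 83): queue <>
after step 5 (E enq(21)): queue <21>
after step 6 (F enq(54)): queue <21,54>
after step 7 (G deq() → 21): queue <54>
after step 8 (H enq(56)): queue <54,56>
after step 9 (I enq(40)): queue <54,56,40>

linearizable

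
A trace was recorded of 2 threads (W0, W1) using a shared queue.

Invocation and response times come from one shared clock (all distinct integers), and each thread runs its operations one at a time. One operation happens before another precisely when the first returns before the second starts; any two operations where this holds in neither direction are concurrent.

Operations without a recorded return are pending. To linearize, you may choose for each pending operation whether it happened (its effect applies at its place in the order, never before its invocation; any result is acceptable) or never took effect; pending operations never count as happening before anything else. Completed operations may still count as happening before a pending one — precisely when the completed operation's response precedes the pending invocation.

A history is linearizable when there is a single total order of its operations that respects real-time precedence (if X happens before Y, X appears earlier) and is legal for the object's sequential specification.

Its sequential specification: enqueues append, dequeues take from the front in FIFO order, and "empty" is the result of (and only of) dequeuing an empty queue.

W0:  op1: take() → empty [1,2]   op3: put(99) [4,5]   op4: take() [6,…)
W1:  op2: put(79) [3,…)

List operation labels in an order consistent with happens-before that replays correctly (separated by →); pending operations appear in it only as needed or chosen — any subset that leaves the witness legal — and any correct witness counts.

op1 → op2 → op3

1. op1 take() → empty, leaving queue <>
2. op2 put(79) (pending, included), leaving queue <79>
3. op3 put(99), leaving queue <79,99>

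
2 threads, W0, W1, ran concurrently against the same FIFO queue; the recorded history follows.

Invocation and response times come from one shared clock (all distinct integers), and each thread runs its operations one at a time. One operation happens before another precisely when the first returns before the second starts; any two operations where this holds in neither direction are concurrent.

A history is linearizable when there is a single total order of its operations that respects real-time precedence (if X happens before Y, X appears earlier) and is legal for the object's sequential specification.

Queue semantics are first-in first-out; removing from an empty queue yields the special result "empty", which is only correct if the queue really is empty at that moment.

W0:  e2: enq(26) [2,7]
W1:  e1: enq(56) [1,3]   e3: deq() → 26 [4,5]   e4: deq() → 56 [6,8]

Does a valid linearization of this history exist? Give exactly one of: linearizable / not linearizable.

linearizable

witness order: e2, e1, e3, e4
after step 1 (e2 enq(26)): queue <26>
after step 2 (e1 enq(56)): queue <26,56>
after step 3 (e3 deq() → 26): queue <56>
after step 4 (e4 deq() → 56): queue <>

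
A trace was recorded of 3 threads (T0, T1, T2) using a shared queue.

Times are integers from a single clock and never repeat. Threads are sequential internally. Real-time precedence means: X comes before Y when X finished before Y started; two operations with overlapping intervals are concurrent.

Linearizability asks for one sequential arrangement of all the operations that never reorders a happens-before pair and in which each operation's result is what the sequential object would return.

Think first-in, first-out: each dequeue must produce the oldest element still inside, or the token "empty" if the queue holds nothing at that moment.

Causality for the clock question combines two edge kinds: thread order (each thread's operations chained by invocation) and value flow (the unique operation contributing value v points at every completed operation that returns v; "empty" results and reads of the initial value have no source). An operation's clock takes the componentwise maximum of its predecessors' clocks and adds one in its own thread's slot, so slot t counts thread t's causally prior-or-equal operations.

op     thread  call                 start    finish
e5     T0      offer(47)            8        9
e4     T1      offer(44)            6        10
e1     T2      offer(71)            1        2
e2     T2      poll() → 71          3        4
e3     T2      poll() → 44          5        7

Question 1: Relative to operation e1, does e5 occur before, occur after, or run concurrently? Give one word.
after

e5 spans [8,9], e1 spans [1,2]
resp(e1)=2 < inv(e5)=8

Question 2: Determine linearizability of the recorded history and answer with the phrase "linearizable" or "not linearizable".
linearizable

witness order: e1, e2, e4, e3, e5
1. e1 offer(71), leaving queue <71>
2. e2 poll() → 71, leaving queue <>
3. e4 offer(44), leaving queue <44>
4. e3 poll() → 44, leaving queue <>
5. e5 offer(47), leaving queue <47>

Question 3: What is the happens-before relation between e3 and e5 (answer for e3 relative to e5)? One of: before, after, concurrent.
before

e3 spans [5,7], e5 spans [8,9]
resp(e3)=7 < inv(e5)=8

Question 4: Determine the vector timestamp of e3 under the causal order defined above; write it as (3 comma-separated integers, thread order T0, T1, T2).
(0, 1, 3)

e1, invoked 1, has no incoming edges; only T2's bump applies → (0, 0, 1)
e4, invoked 6, has no incoming edges; only T1's bump applies → (0, 1, 0)
e5, invoked 8, has no incoming edges; only T0's bump applies → (1, 0, 0)
invoked at 3, e2 merges VC(e1)=(0, 0, 1) and bumps T2's slot → (0, 0, 2)
invoked at 5, e3 merges VC(e2)=(0, 0, 2), VC(e4)=(0, 1, 0) and bumps T2's slot → (0, 1, 3)
target: VC(e3) = (0, 1, 3)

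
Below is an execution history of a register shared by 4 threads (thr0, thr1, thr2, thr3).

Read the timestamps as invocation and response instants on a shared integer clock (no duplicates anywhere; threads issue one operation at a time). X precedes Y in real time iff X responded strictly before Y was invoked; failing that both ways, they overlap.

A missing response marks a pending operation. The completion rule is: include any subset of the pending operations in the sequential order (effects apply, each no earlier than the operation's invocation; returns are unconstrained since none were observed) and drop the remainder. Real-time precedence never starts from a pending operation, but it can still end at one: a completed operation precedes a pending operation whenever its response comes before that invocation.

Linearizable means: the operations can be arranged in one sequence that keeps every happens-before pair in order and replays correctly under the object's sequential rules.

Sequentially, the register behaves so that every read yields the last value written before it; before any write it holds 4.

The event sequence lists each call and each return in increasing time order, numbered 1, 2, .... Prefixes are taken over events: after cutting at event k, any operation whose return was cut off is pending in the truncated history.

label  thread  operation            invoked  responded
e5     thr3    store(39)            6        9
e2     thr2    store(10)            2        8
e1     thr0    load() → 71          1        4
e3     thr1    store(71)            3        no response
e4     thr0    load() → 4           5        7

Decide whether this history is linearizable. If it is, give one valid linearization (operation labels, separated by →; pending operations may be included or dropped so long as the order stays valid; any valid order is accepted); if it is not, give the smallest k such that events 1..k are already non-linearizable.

not linearizable — minimal violating prefix: 7 events

through event 6 a valid linearization exists; event 7 (e4 responding at time 7) ends that
a single order respects real time; the 2 completed register operations fail replay along it
every completion of the 3 pending operations (e2, e3, e5) was checked; none linearizes
sample order e1, e4 (pending dropped) stalls at step 1 — e1 load() → 71 has no legal effect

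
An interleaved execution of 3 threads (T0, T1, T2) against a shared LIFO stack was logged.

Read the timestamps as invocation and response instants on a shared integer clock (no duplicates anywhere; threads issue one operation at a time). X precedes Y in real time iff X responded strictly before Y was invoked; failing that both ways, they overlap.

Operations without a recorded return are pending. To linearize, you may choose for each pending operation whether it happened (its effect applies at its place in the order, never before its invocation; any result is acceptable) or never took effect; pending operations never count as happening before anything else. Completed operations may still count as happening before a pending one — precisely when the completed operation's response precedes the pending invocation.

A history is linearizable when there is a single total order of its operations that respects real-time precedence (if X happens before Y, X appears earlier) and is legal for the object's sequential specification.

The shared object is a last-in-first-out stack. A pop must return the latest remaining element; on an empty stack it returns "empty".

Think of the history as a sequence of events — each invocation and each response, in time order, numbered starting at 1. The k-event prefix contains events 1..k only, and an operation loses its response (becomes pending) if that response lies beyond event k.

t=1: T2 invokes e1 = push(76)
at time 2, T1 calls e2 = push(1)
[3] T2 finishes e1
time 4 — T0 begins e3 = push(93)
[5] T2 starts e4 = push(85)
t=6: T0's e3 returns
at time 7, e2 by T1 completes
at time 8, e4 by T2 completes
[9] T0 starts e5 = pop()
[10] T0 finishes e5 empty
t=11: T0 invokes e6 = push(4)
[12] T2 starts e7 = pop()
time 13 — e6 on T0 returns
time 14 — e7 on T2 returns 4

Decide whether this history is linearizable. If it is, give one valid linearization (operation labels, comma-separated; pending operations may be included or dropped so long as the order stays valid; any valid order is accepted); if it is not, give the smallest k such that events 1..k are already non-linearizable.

prefix check: 1..9 passes, 1..10 fails once e5's time-10 response joins
every one of the 8 real-time-consistent orders over 5 completed LIFO stack ops fails the sequential spec
sample order e1, e2, e3, e4, e5 stalls at step 5 — e5 pop() → empty has no legal effect
sample order e1, e2, e4, e3, e5 stalls at step 5 — e5 pop() → empty has no legal effect

not linearizable — minimal violating prefix: 10 events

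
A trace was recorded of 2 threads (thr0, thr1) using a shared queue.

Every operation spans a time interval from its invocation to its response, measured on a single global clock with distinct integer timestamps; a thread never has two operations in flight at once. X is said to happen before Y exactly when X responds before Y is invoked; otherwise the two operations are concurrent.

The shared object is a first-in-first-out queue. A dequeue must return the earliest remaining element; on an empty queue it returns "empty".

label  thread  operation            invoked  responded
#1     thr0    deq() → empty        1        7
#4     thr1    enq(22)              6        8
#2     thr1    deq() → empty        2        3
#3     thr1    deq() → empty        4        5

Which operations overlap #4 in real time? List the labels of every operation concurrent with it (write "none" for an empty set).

#1

overlap test against #4 [6,8]: concurrent iff the interval meets 6..8
#1 [1,7]: concurrent
#2 [2,3]: before
#3 [4,5]: before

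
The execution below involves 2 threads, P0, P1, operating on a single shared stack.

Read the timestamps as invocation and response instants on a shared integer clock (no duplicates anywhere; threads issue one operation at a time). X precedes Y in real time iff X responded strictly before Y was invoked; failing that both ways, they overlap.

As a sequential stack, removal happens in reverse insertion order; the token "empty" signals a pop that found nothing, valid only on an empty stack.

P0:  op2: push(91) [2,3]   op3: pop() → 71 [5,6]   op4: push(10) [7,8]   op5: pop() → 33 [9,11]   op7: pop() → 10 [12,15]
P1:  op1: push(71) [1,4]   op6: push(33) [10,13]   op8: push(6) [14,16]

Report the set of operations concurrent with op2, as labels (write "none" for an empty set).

op1

op2 spans [2,3]; an op avoiding the whole window 2..3 is ordered, any other is concurrent
op1 [1,4]: concurrent
op3 [5,6]: after
op4 [7,8]: after
op5 [9,11]: after
op6 [10,13]: after
op7 [12,15]: after
op8 [14,16]: after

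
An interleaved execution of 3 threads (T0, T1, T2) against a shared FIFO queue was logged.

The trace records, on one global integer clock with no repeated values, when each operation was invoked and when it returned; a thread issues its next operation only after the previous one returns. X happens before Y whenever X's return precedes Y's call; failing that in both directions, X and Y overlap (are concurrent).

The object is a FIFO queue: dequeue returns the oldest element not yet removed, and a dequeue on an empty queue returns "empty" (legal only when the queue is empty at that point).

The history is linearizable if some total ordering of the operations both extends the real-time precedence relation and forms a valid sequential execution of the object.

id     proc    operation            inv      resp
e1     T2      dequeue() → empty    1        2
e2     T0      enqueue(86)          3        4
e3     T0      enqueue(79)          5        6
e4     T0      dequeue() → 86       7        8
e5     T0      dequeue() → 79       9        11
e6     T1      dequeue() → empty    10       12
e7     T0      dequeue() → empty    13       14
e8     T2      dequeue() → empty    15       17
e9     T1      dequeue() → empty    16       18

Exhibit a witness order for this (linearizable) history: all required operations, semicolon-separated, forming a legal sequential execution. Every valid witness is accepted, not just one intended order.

after step 1 (e1 dequeue() → empty): queue <>
after step 2 (e2 enqueue(86)): queue <86>
after step 3 (e3 enqueue(79)): queue <86,79>
after step 4 (e4 dequeue() → 86): queue <79>
after step 5 (e5 dequeue() → 79): queue <>
after step 6 (e6 dequeue() → empty): queue <>
after step 7 (e7 dequeue() → empty): queue <>
after step 8 (e8 dequeue() → empty): queue <>
after step 9 (e9 dequeue() → empty): queue <>

e1; e2; e3; e4; e5; e6; e7; e8; e9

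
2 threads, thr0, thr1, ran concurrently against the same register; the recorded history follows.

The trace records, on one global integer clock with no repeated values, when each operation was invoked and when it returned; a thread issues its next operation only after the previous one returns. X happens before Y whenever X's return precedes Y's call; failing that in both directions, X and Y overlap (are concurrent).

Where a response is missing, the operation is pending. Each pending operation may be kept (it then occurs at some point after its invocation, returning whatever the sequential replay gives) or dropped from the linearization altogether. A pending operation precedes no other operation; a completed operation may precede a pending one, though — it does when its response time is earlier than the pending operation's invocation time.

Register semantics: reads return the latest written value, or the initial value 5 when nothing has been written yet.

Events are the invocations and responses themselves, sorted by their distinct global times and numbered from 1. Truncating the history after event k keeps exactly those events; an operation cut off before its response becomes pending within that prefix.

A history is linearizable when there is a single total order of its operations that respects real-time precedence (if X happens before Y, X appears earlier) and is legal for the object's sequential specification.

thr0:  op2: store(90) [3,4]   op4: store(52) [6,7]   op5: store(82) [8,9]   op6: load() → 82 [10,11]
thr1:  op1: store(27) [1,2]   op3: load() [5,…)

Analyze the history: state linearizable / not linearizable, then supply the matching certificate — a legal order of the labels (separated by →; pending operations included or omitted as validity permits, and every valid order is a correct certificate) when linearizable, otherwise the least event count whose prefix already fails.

linearizable — witness: op1 → op2 → op3 → op4 → op5 → op6

step 1: op1 store(27) — value 27
step 2: op2 store(90) — value 90
step 3: op3 load() (pending, included) — value 90
step 4: op4 store(52) — value 52
step 5: op5 store(82) — value 82
step 6: op6 load() → 82 — value 82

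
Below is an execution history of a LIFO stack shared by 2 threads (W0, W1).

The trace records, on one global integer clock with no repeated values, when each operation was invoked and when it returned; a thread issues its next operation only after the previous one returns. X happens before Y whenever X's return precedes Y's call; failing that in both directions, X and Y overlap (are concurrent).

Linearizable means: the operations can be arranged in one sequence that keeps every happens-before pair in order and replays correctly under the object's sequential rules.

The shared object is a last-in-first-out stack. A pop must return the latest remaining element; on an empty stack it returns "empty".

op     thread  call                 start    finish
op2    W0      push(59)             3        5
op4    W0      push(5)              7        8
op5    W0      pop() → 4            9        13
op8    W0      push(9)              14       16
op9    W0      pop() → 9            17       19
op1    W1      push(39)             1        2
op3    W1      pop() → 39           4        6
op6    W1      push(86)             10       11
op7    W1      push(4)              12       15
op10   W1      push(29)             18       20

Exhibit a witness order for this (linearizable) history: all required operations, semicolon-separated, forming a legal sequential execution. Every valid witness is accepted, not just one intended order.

1. op1 push(39), leaving stack <39>
2. op3 pop() → 39, leaving stack <>
3. op2 push(59), leaving stack <59>
4. op4 push(5), leaving stack <59,5>
5. op6 push(86), leaving stack <59,5,86>
6. op7 push(4), leaving stack <59,5,86,4>
7. op5 pop() → 4, leaving stack <59,5,86>
8. op8 push(9), leaving stack <59,5,86,9>
9. op9 pop() → 9, leaving stack <59,5,86>
10. op10 push(29), leaving stack <59,5,86,29>

op1; op3; op2; op4; op6; op7; op5; op8; op9; op10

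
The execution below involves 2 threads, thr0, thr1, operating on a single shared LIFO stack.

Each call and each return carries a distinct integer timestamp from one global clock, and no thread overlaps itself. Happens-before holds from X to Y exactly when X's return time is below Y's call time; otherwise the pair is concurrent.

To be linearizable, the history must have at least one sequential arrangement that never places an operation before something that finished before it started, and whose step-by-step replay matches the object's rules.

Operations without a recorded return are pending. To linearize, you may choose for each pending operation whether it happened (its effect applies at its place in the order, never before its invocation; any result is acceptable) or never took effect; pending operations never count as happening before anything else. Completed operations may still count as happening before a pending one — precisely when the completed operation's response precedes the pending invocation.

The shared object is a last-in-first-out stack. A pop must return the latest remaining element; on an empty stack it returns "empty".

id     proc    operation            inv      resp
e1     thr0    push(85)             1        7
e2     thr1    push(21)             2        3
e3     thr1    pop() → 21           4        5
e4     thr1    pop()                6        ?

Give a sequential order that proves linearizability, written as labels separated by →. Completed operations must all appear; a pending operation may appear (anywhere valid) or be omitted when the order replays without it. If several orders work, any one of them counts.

step 1: e1 push(85) — stack <85>
step 2: e2 push(21) — stack <85,21>
step 3: e3 pop() → 21 — stack <85>

e1 → e2 → e3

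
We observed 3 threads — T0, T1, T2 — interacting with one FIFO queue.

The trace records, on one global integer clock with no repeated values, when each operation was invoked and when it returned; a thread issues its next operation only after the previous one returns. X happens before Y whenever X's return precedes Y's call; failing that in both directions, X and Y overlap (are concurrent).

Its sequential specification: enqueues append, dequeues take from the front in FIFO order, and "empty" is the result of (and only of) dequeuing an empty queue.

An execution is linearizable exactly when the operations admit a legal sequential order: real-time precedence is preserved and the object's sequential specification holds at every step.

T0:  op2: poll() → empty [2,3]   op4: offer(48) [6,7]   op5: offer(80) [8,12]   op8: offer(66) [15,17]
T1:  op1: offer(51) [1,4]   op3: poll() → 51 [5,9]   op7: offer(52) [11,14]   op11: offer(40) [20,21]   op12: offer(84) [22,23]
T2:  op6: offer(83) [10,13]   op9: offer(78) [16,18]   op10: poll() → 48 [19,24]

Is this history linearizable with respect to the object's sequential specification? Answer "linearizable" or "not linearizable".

linearizable

one valid linearization: op2, op1, op3, op4, op5, op6, op7, op8, op9, op10, op11, op12
1. op2 poll() → empty, leaving queue <>
2. op1 offer(51), leaving queue <51>
3. op3 poll() → 51, leaving queue <>
4. op4 offer(48), leaving queue <48>
5. op5 offer(80), leaving queue <48,80>
6. op6 offer(83), leaving queue <48,80,83>
7. op7 offer(52), leaving queue <48,80,83,52>
8. op8 offer(66), leaving queue <48,80,83,52,66>
9. op9 offer(78), leaving queue <48,80,83,52,66,78>
10. op10 poll() → 48, leaving queue <80,83,52,66,78>
11. op11 offer(40), leaving queue <80,83,52,66,78,40>
12. op12 offer(84), leaving queue <80,83,52,66,78,40,84>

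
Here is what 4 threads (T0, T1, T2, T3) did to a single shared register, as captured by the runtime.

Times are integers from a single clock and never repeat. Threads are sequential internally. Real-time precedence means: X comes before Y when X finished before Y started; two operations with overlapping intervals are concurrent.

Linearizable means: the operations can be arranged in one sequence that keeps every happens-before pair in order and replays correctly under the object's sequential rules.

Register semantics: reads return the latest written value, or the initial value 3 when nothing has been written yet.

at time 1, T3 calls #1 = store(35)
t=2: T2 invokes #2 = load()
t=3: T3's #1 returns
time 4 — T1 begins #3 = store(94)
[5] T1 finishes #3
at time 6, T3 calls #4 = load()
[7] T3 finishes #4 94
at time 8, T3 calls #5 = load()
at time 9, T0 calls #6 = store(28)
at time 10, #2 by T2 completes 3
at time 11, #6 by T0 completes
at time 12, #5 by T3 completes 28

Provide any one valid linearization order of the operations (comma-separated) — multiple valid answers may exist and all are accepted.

#2, #1, #3, #4, #6, #5

after step 1 (#2 load() → 3): value 3
after step 2 (#1 store(35)): value 35
after step 3 (#3 store(94)): value 94
after step 4 (#4 load() → 94): value 94
after step 5 (#6 store(28)): value 28
after step 6 (#5 load() → 28): value 28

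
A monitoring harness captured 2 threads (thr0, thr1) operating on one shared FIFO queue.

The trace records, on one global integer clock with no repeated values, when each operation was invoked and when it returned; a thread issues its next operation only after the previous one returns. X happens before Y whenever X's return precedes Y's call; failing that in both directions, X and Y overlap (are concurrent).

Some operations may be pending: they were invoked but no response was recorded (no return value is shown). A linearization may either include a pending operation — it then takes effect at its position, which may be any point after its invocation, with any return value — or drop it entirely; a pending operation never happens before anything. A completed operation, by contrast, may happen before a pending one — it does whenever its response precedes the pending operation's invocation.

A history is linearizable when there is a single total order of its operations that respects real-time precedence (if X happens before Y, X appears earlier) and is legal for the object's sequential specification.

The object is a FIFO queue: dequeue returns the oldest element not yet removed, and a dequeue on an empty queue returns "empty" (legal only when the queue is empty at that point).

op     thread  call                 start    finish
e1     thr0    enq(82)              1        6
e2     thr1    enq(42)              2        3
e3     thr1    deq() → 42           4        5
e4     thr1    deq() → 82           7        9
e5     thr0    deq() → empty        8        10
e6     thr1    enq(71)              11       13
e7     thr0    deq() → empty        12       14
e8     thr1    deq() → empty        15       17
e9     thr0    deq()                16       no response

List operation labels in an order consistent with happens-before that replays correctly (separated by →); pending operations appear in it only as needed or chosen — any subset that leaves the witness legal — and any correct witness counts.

e2 → e1 → e3 → e4 → e5 → e7 → e6 → e9 → e8

1. e2 enq(42), leaving queue <42>
2. e1 enq(82), leaving queue <42,82>
3. e3 deq() → 42, leaving queue <82>
4. e4 deq() → 82, leaving queue <>
5. e5 deq() → empty, leaving queue <>
6. e7 deq() → empty, leaving queue <>
7. e6 enq(71), leaving queue <71>
8. e9 deq() (pending, included), leaving queue <>
9. e8 deq() → empty, leaving queue <>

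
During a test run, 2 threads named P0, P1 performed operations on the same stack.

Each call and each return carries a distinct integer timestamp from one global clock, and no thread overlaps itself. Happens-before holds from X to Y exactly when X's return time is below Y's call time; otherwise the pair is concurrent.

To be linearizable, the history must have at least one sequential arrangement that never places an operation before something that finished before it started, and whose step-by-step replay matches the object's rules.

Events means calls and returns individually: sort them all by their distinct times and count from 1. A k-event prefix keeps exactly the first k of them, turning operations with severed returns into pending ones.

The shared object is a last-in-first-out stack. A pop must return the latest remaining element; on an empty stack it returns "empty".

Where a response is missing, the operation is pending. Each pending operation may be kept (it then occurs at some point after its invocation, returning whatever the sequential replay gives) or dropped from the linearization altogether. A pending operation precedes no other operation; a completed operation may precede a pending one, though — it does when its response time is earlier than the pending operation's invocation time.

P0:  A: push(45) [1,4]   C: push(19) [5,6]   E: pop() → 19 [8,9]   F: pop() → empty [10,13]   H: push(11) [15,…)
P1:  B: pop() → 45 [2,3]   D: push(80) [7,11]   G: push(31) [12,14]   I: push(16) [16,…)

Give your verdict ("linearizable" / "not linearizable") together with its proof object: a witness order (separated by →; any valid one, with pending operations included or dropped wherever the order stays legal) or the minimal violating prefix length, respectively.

step 1: A push(45) — stack <45>
step 2: B pop() → 45 — stack <>
step 3: C push(19) — stack <19>
step 4: E pop() → 19 — stack <>
step 5: F pop() → empty — stack <>
step 6: D push(80) — stack <80>
step 7: G push(31) — stack <80,31>

linearizable — witness: A → B → C → E → F → D → G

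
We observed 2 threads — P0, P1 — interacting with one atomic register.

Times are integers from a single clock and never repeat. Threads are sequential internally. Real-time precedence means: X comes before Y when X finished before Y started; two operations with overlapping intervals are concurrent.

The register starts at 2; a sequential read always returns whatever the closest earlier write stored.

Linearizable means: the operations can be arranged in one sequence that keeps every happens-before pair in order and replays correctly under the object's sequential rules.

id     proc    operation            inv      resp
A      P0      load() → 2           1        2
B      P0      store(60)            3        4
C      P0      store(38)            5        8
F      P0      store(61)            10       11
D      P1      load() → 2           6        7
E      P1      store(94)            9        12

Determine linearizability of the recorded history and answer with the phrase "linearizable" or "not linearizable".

the violation lands at event 7, D's response at time 7: events 1..6 linearize, events 1..7 do not
exhaustive check: the 3 completed atomic register ops admit one real-time order; illegal
no completion choice of the 1 pending operation (C) rescues it — every subset was tried
e.g. A, B, D (pending dropped): illegal at step 3, since D load() → 2 cannot apply there

not linearizable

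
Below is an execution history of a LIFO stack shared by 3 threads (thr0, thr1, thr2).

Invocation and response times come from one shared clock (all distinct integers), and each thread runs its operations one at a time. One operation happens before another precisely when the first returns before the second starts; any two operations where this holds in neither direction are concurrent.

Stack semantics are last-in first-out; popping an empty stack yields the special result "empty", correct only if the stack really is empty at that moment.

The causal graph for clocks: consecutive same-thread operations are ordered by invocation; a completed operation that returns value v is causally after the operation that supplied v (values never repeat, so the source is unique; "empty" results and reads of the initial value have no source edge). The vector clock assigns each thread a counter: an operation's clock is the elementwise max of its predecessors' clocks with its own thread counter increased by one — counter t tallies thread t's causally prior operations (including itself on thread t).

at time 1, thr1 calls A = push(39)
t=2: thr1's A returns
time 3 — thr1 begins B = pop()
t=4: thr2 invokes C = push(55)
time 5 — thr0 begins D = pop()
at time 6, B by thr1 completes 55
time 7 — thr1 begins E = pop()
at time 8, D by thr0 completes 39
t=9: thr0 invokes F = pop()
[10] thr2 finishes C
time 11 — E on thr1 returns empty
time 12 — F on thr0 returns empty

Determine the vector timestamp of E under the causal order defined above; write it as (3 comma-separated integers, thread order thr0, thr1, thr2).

root op C, invoked 4: fresh clock plus thr2's own tick → (0, 0, 1)
root op A, invoked 1: fresh clock plus thr1's own tick → (0, 1, 0)
invoked at 5, D merges VC(A)=(0, 1, 0) and bumps thr0's slot → (1, 1, 0)
invoked at 3, B merges VC(A)=(0, 1, 0), VC(C)=(0, 0, 1) and bumps thr1's slot → (0, 2, 1)
invoked at 9, F merges VC(D)=(1, 1, 0) and bumps thr0's slot → (2, 1, 0)
invoked at 7, E merges VC(B)=(0, 2, 1) and bumps thr1's slot → (0, 3, 1)
target: VC(E) = (0, 3, 1)

(0, 3, 1)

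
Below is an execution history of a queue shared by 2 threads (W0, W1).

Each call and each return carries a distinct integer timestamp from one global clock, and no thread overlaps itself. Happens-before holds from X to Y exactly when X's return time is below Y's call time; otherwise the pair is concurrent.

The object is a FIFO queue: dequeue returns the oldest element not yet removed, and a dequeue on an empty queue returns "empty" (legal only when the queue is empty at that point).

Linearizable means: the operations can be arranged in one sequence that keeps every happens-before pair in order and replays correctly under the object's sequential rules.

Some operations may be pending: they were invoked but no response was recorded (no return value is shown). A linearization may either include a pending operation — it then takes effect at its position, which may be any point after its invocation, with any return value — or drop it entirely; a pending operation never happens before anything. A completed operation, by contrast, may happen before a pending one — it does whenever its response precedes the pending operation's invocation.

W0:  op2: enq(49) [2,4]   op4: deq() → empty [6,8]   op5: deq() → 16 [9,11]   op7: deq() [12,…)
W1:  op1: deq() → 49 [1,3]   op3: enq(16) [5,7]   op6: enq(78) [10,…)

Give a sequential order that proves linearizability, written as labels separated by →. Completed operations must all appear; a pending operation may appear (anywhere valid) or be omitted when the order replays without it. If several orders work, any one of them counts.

op2 → op1 → op4 → op3 → op5

step 1: op2 enq(49) — queue <49>
step 2: op1 deq() → 49 — queue <>
step 3: op4 deq() → empty — queue <>
step 4: op3 enq(16) — queue <16>
step 5: op5 deq() → 16 — queue <>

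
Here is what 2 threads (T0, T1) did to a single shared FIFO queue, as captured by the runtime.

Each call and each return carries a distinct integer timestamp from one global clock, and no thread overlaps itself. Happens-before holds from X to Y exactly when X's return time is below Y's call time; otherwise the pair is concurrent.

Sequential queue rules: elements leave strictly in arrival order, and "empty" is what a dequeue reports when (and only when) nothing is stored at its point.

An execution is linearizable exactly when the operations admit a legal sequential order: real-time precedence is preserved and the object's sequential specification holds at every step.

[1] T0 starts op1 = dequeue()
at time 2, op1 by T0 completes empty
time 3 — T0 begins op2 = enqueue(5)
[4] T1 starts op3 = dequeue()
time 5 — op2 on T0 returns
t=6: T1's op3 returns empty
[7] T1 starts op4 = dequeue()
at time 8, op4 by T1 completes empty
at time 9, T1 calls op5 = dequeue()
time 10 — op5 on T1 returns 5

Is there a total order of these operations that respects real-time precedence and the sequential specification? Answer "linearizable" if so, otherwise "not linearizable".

not linearizable

the violation lands at event 8, op4's response at time 8: events 1..7 linearize, events 1..8 do not
every one of the 2 real-time-consistent orders over 4 completed FIFO queue ops fails the sequential spec
e.g. op1, op2, op3, op4: illegal at step 3, since op3 dequeue() → empty cannot apply there
e.g. op1, op3, op2, op4: illegal at step 4, since op4 dequeue() → empty cannot apply there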